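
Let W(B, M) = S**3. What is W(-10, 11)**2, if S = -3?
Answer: 729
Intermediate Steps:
W(B, M) = -27 (W(B, M) = (-3)**3 = -27)
W(-10, 11)**2 = (-27)**2 = 729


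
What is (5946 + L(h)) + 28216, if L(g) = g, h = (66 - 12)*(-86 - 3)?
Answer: 29356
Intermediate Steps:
h = -4806 (h = 54*(-89) = -4806)
(5946 + L(h)) + 28216 = (5946 - 4806) + 28216 = 1140 + 28216 = 29356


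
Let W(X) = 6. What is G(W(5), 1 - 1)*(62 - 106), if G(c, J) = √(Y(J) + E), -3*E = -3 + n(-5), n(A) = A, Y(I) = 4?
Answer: -88*√15/3 ≈ -113.61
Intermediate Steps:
E = 8/3 (E = -(-3 - 5)/3 = -⅓*(-8) = 8/3 ≈ 2.6667)
G(c, J) = 2*√15/3 (G(c, J) = √(4 + 8/3) = √(20/3) = 2*√15/3)
G(W(5), 1 - 1)*(62 - 106) = (2*√15/3)*(62 - 106) = (2*√15/3)*(-44) = -88*√15/3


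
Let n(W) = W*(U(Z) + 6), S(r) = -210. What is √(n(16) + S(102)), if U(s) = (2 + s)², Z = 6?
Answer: √910 ≈ 30.166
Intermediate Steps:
n(W) = 70*W (n(W) = W*((2 + 6)² + 6) = W*(8² + 6) = W*(64 + 6) = W*70 = 70*W)
√(n(16) + S(102)) = √(70*16 - 210) = √(1120 - 210) = √910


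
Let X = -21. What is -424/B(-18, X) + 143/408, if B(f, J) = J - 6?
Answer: 58951/3672 ≈ 16.054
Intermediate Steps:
B(f, J) = -6 + J
-424/B(-18, X) + 143/408 = -424/(-6 - 21) + 143/408 = -424/(-27) + 143*(1/408) = -424*(-1/27) + 143/408 = 424/27 + 143/408 = 58951/3672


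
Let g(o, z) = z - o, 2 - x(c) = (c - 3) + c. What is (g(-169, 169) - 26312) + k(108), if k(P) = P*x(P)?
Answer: -48762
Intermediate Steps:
x(c) = 5 - 2*c (x(c) = 2 - ((c - 3) + c) = 2 - ((-3 + c) + c) = 2 - (-3 + 2*c) = 2 + (3 - 2*c) = 5 - 2*c)
k(P) = P*(5 - 2*P)
(g(-169, 169) - 26312) + k(108) = ((169 - 1*(-169)) - 26312) + 108*(5 - 2*108) = ((169 + 169) - 26312) + 108*(5 - 216) = (338 - 26312) + 108*(-211) = -25974 - 22788 = -48762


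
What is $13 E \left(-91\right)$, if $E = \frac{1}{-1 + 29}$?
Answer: $- \frac{169}{4} \approx -42.25$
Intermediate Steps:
$E = \frac{1}{28} \approx 0.035714$
$13 E \left(-91\right) = 13 \cdot \frac{1}{28} \left(-91\right) = \frac{13}{28} \left(-91\right) = - \frac{169}{4}$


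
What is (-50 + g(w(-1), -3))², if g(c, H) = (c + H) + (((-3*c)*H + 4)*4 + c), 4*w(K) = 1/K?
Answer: 8649/4 ≈ 2162.3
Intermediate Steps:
w(K) = 1/(4*K)
g(c, H) = 16 + H + 2*c - 12*H*c (g(c, H) = (H + c) + ((-3*H*c + 4)*4 + c) = (H + c) + ((4 - 3*H*c)*4 + c) = (H + c) + ((16 - 12*H*c) + c) = (H + c) + (16 + c - 12*H*c) = 16 + H + 2*c - 12*H*c)
(-50 + g(w(-1), -3))² = (-50 + (16 - 3 + 2*((¼)/(-1)) - 12*(-3)*(¼)/(-1)))² = (-50 + (16 - 3 + 2*((¼)*(-1)) - 12*(-3)*(¼)*(-1)))² = (-50 + (16 - 3 + 2*(-¼) - 12*(-3)*(-¼)))² = (-50 + (16 - 3 - ½ - 9))² = (-50 + 7/2)² = (-93/2)² = 8649/4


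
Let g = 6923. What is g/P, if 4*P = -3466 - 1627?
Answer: -27692/5093 ≈ -5.4373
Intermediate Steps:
P = -5093/4 (P = (-3466 - 1627)/4 = (¼)*(-5093) = -5093/4 ≈ -1273.3)
g/P = 6923/(-5093/4) = 6923*(-4/5093) = -27692/5093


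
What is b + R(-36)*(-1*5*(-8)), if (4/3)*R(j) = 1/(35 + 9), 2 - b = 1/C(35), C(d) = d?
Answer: 2043/770 ≈ 2.6532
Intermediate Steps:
b = 69/35 (b = 2 - 1/35 = 69/35 ≈ 1.9714)
R(j) = 3/176 (R(j) = 3/(4*(35 + 9)) = (¾)/44 = (¾)*(1/44) = 3/176)
b + R(-36)*(-1*5*(-8)) = 69/35 + 3*(-1*5*(-8))/176 = 69/35 + 3*(-5*(-8))/176 = 69/35 + (3/176)*40 = 69/35 + 15/22 = 2043/770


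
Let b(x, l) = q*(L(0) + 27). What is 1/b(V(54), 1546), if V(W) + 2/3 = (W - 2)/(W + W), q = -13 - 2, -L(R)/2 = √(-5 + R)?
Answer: -9/3745 - 2*I*√5/11235 ≈ -0.0024032 - 0.00039805*I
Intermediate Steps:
L(R) = -2*√(-5 + R)
q = -15
V(W) = -⅔ + (-2 + W)/(2*W) (V(W) = -⅔ + (W - 2)/(W + W) = -⅔ + (-2 + W)/((2*W)) = -⅔ + (-2 + W)*(1/(2*W)) = -⅔ + (-2 + W)/(2*W))
b(x, l) = -405 + 30*I*√5 (b(x, l) = -15*(-2*√(-5 + 0) + 27) = -15*(-2*I*√5 + 27) = -15*(27 - 2*I*√5) = -405 + 30*I*√5)
1/b(V(54), 1546) = 1/(-405 + 30*I*√5)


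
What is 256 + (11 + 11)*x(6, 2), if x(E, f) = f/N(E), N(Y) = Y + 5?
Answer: 260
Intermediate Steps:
N(Y) = 5 + Y
x(E, f) = f/(5 + E)
256 + (11 + 11)*x(6, 2) = 256 + (11 + 11)*(2/(5 + 6)) = 256 + 22*(2/11) = 256 + 4 = 260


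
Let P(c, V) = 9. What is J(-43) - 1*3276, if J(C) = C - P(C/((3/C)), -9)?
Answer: -3328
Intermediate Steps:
J(C) = -9 + C (J(C) = C - 1*9 = C - 9 = -9 + C)
J(-43) - 1*3276 = (-9 - 43) - 1*3276 = -52 - 3276 = -3328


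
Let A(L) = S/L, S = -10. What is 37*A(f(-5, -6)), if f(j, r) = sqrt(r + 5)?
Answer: 370*I ≈ 370.0*I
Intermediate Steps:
f(j, r) = sqrt(5 + r)
A(L) = -10/L
37*A(f(-5, -6)) = 37*(-10/sqrt(5 - 6)) = 37*(-10*(-I)) = 37*(-(-10)*I) = 37*(10*I) = 370*I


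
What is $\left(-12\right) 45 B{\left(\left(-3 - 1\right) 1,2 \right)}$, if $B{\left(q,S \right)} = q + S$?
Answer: $1080$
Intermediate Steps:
$B{\left(q,S \right)} = S + q$
$\left(-12\right) 45 B{\left(\left(-3 - 1\right) 1,2 \right)} = \left(-12\right) 45 \left(2 + \left(-3 - 1\right) 1\right) = - 540 \left(2 - 4\right) = \left(-540\right) \left(-2\right) = 1080$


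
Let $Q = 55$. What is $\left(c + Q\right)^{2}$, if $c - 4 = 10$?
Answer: $4761$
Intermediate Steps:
$c = 14$ ($c = 4 + 10 = 14$)
$\left(c + Q\right)^{2} = \left(14 + 55\right)^{2} = 69^{2} = 4761$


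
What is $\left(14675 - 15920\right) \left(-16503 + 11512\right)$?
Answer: $6213795$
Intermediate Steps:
$\left(14675 - 15920\right) \left(-16503 + 11512\right) = \left(-1245\right) \left(-4991\right) = 6213795$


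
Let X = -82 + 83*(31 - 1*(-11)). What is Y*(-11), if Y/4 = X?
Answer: -149776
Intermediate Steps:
X = 3404 (X = -82 + 83*(31 + 11) = -82 + 83*42 = -82 + 3486 = 3404)
Y = 13616 (Y = 4*3404 = 13616)
Y*(-11) = 13616*(-11) = -149776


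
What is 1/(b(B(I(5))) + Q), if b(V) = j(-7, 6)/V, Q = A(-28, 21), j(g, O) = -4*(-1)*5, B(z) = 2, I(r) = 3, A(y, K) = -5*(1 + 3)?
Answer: -⅒ ≈ -0.10000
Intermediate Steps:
A(y, K) = -20 (A(y, K) = -5*4 = -20)
j(g, O) = 20 (j(g, O) = 4*5 = 20)
Q = -20
b(V) = 20/V
1/(b(B(I(5))) + Q) = 1/(20/2 - 20) = 1/(20*(½) - 20) = 1/(10 - 20) = 1/(-10) = -⅒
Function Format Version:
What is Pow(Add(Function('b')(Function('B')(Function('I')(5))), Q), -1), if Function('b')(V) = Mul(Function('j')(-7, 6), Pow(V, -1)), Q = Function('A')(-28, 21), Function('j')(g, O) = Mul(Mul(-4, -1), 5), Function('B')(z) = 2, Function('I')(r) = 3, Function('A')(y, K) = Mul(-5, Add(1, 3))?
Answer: Rational(-1, 10) ≈ -0.10000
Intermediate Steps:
Function('A')(y, K) = -20 (Function('A')(y, K) = Mul(-5, 4) = -20)
Function('j')(g, O) = 20 (Function('j')(g, O) = Mul(4, 5) = 20)
Q = -20
Function('b')(V) = Mul(20, Pow(V, -1))
Pow(Add(Function('b')(Function('B')(Function('I')(5))), Q), -1) = Pow(Add(Mul(20, Pow(2, -1)), -20), -1) = Pow(Add(Mul(20, Rational(1, 2)), -20), -1) = Pow(Add(10, -20), -1) = Pow(-10, -1) = Rational(-1, 10)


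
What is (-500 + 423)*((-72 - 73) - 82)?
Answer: 17479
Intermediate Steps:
(-500 + 423)*((-72 - 73) - 82) = -77*(-145 - 82) = -77*(-227) = 17479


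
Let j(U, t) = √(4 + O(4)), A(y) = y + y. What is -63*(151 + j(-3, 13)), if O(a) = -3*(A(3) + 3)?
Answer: -9513 - 63*I*√23 ≈ -9513.0 - 302.14*I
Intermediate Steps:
A(y) = 2*y
O(a) = -27 (O(a) = -3*(2*3 + 3) = -3*(6 + 3) = -3*9 = -27)
j(U, t) = I*√23 (j(U, t) = √(4 - 27) = √(-23) = I*√23)
-63*(151 + j(-3, 13)) = -63*(151 + I*√23) = -9513 - 63*I*√23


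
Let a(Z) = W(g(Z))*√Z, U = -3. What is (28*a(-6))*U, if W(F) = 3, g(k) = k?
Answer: -252*I*√6 ≈ -617.27*I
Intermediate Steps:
a(Z) = 3*√Z
(28*a(-6))*U = (28*(3*√(-6)))*(-3) = (28*(3*(I*√6)))*(-3) = (28*(3*I*√6))*(-3) = (84*I*√6)*(-3) = -252*I*√6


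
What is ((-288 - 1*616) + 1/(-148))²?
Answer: 17900566849/21904 ≈ 8.1723e+5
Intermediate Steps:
((-288 - 1*616) + 1/(-148))² = ((-288 - 616) - 1/148)² = (-904 - 1/148)² = (-133793/148)² = 17900566849/21904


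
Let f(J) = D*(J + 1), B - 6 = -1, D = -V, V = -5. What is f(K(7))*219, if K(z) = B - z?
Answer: -1095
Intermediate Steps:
D = 5 (D = -1*(-5) = 5)
B = 5 (B = 6 - 1 = 5)
K(z) = 5 - z
f(J) = 5 + 5*J (f(J) = 5*(J + 1) = 5*(1 + J) = 5 + 5*J)
f(K(7))*219 = (5 + 5*(5 - 1*7))*219 = (5 + 5*(5 - 7))*219 = (5 + 5*(-2))*219 = (5 - 10)*219 = -5*219 = -1095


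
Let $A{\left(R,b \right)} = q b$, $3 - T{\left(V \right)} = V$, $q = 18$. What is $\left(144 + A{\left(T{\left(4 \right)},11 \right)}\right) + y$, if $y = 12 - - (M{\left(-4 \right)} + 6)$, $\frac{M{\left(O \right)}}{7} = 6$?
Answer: $402$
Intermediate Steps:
$M{\left(O \right)} = 42$ ($M{\left(O \right)} = 7 \cdot 6 = 42$)
$T{\left(V \right)} = 3 - V$
$A{\left(R,b \right)} = 18 b$
$y = 60$ ($y = 12 - - (42 + 6) = 12 - \left(-1\right) 48 = 12 - -48 = 12 + 48 = 60$)
$\left(144 + A{\left(T{\left(4 \right)},11 \right)}\right) + y = \left(144 + 18 \cdot 11\right) + 60 = \left(144 + 198\right) + 60 = 342 + 60 = 402$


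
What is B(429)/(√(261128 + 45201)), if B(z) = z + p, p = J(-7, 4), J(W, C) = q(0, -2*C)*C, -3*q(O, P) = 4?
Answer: 1271*√306329/918987 ≈ 0.76547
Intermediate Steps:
q(O, P) = -4/3 (q(O, P) = -⅓*4 = -4/3)
J(W, C) = -4*C/3
p = -16/3 (p = -4/3*4 = -16/3 ≈ -5.3333)
B(z) = -16/3 + z (B(z) = z - 16/3 = -16/3 + z)
B(429)/(√(261128 + 45201)) = (-16/3 + 429)/(√(261128 + 45201)) = 1271/(3*(√306329)) = 1271*(√306329/306329)/3 = 1271*√306329/918987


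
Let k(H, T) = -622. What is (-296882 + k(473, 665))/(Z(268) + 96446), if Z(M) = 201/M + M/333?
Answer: -396275328/128468143 ≈ -3.0846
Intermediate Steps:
Z(M) = 201/M + M/333 (Z(M) = 201/M + M*(1/333) = 201/M + M/333)
(-296882 + k(473, 665))/(Z(268) + 96446) = (-296882 - 622)/((201/268 + (1/333)*268) + 96446) = -297504/((201*(1/268) + 268/333) + 96446) = -297504/((¾ + 268/333) + 96446) = -297504/(2071/1332 + 96446) = -297504/128468143/1332 = -297504*1332/128468143 = -396275328/128468143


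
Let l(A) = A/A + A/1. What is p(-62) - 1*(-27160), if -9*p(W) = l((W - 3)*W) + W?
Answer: 26719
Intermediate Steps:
l(A) = 1 + A (l(A) = 1 + A*1 = 1 + A)
p(W) = -⅑ - W/9 - W*(-3 + W)/9 (p(W) = -((1 + (W - 3)*W) + W)/9 = -((1 + (-3 + W)*W) + W)/9 = -((1 + W*(-3 + W)) + W)/9 = -(1 + W + W*(-3 + W))/9 = -⅑ - W/9 - W*(-3 + W)/9)
p(-62) - 1*(-27160) = (-⅑ - ⅑*(-62)² + (2/9)*(-62)) - 1*(-27160) = (-⅑ - ⅑*3844 - 124/9) + 27160 = (-⅑ - 3844/9 - 124/9) + 27160 = -441 + 27160 = 26719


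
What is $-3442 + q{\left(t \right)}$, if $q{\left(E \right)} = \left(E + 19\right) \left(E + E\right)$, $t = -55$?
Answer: $518$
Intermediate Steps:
$q{\left(E \right)} = 2 E \left(19 + E\right)$ ($q{\left(E \right)} = \left(19 + E\right) 2 E = 2 E \left(19 + E\right)$)
$-3442 + q{\left(t \right)} = -3442 + 2 \left(-55\right) \left(19 - 55\right) = -3442 + 2 \left(-55\right) \left(-36\right) = -3442 + 3960 = 518$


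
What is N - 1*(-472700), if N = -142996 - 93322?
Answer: 236382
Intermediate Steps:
N = -236318
N - 1*(-472700) = -236318 - 1*(-472700) = -236318 + 472700 = 236382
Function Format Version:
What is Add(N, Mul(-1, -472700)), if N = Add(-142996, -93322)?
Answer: 236382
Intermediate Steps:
N = -236318
Add(N, Mul(-1, -472700)) = Add(-236318, Mul(-1, -472700)) = Add(-236318, 472700) = 236382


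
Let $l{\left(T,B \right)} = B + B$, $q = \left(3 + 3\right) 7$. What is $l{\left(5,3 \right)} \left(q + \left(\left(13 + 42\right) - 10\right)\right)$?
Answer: $522$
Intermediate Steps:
$q = 42$ ($q = 6 \cdot 7 = 42$)
$l{\left(T,B \right)} = 2 B$
$l{\left(5,3 \right)} \left(q + \left(\left(13 + 42\right) - 10\right)\right) = 2 \cdot 3 \left(42 + \left(\left(13 + 42\right) - 10\right)\right) = 6 \left(42 + \left(55 - 10\right)\right) = 6 \left(42 + 45\right) = 6 \cdot 87 = 522$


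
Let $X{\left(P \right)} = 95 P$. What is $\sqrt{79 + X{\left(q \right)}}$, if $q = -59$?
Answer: $3 i \sqrt{614} \approx 74.337 i$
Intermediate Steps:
$\sqrt{79 + X{\left(q \right)}} = \sqrt{79 + 95 \left(-59\right)} = \sqrt{79 - 5605} = \sqrt{-5526} = 3 i \sqrt{614}$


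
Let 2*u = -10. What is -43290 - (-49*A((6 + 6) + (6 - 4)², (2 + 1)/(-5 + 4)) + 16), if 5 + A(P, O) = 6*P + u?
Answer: -39092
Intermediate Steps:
u = -5 (u = (½)*(-10) = -5)
A(P, O) = -10 + 6*P (A(P, O) = -5 + (6*P - 5) = -5 + (-5 + 6*P) = -10 + 6*P)
-43290 - (-49*A((6 + 6) + (6 - 4)², (2 + 1)/(-5 + 4)) + 16) = -43290 - (-49*(-10 + 6*((6 + 6) + (6 - 4)²)) + 16) = -43290 - (-49*(-10 + 6*(12 + 2²)) + 16) = -43290 - (-49*(-10 + 6*(12 + 4)) + 16) = -43290 - (-49*(-10 + 6*16) + 16) = -43290 - (-49*(-10 + 96) + 16) = -43290 - (-49*86 + 16) = -43290 - (-4214 + 16) = -43290 - 1*(-4198) = -43290 + 4198 = -39092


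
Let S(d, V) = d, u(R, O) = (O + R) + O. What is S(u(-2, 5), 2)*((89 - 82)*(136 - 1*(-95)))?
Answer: 12936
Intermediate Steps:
u(R, O) = R + 2*O
S(u(-2, 5), 2)*((89 - 82)*(136 - 1*(-95))) = (-2 + 2*5)*((89 - 82)*(136 - 1*(-95))) = (-2 + 10)*(7*(136 + 95)) = 8*(7*231) = 8*1617 = 12936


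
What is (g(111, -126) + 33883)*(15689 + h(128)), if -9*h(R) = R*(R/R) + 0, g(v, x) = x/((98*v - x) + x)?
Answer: 1238013479662/2331 ≈ 5.3111e+8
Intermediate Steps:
g(v, x) = x/(98*v) (g(v, x) = x/((-x + 98*v) + x) = x/((98*v)) = x*(1/(98*v)) = x/(98*v))
h(R) = -R/9 (h(R) = -(R*(R/R) + 0)/9 = -(R*1 + 0)/9 = -(R + 0)/9 = -R/9)
(g(111, -126) + 33883)*(15689 + h(128)) = ((1/98)*(-126)/111 + 33883)*(15689 - 1/9*128) = ((1/98)*(-126)*(1/111) + 33883)*(15689 - 128/9) = (-3/259 + 33883)*(141073/9) = (8775694/259)*(141073/9) = 1238013479662/2331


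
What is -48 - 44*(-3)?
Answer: 84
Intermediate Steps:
-48 - 44*(-3) = -48 + 132 = 84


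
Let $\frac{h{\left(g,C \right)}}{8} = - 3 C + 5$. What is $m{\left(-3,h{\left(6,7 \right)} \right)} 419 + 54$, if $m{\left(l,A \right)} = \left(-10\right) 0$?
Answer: $54$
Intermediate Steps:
$h{\left(g,C \right)} = 40 - 24 C$ ($h{\left(g,C \right)} = 8 \left(- 3 C + 5\right) = 8 \left(5 - 3 C\right) = 40 - 24 C$)
$m{\left(l,A \right)} = 0$
$m{\left(-3,h{\left(6,7 \right)} \right)} 419 + 54 = 0 \cdot 419 + 54 = 0 + 54 = 54$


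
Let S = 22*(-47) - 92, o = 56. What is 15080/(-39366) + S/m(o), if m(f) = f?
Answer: -11292649/551124 ≈ -20.490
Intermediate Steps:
S = -1126 (S = -1034 - 92 = -1126)
15080/(-39366) + S/m(o) = 15080/(-39366) - 1126/56 = 15080*(-1/39366) - 1126*1/56 = -7540/19683 - 563/28 = -11292649/551124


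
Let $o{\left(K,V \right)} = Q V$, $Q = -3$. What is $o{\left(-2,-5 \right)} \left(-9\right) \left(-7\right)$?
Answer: $945$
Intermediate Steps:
$o{\left(K,V \right)} = - 3 V$
$o{\left(-2,-5 \right)} \left(-9\right) \left(-7\right) = \left(-3\right) \left(-5\right) \left(-9\right) \left(-7\right) = 15 \left(-9\right) \left(-7\right) = \left(-135\right) \left(-7\right) = 945$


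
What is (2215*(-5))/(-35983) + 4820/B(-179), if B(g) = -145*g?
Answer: 92177937/186787753 ≈ 0.49349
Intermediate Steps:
(2215*(-5))/(-35983) + 4820/B(-179) = (2215*(-5))/(-35983) + 4820/((-145*(-179))) = -11075*(-1/35983) + 4820/25955 = 11075/35983 + 4820*(1/25955) = 11075/35983 + 964/5191 = 92177937/186787753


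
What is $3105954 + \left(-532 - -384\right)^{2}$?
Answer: $3127858$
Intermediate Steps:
$3105954 + \left(-532 - -384\right)^{2} = 3105954 + \left(-532 + 384\right)^{2} = 3105954 + \left(-148\right)^{2} = 3105954 + 21904 = 3127858$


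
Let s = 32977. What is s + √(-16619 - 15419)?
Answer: 32977 + I*√32038 ≈ 32977.0 + 178.99*I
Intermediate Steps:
s + √(-16619 - 15419) = 32977 + √(-16619 - 15419) = 32977 + √(-32038) = 32977 + I*√32038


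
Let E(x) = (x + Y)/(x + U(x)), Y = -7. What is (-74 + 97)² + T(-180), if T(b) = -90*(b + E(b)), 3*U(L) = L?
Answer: 133271/8 ≈ 16659.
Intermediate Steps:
U(L) = L/3
E(x) = 3*(-7 + x)/(4*x) (E(x) = (x - 7)/(x + x/3) = (-7 + x)/((4*x/3)) = (-7 + x)*(3/(4*x)) = 3*(-7 + x)/(4*x))
T(b) = -90*b - 135*(-7 + b)/(2*b) (T(b) = -90*(b + 3*(-7 + b)/(4*b)) = -90*b - 135*(-7 + b)/(2*b))
(-74 + 97)² + T(-180) = (-74 + 97)² + (-135/2 - 90*(-180) + (945/2)/(-180)) = 23² + (-135/2 + 16200 + (945/2)*(-1/180)) = 529 + (-135/2 + 16200 - 21/8) = 529 + 129039/8 = 133271/8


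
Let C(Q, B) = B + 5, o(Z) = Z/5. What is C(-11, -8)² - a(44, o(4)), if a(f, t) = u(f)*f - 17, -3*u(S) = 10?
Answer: 518/3 ≈ 172.67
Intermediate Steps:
u(S) = -10/3 (u(S) = -⅓*10 = -10/3)
o(Z) = Z/5 (o(Z) = Z*(⅕) = Z/5)
C(Q, B) = 5 + B
a(f, t) = -17 - 10*f/3 (a(f, t) = -10*f/3 - 17 = -17 - 10*f/3)
C(-11, -8)² - a(44, o(4)) = (5 - 8)² - (-17 - 10/3*44) = (-3)² - (-17 - 440/3) = 9 - 1*(-491/3) = 9 + 491/3 = 518/3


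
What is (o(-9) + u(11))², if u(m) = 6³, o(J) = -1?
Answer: 46225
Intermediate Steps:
u(m) = 216
(o(-9) + u(11))² = (-1 + 216)² = 215² = 46225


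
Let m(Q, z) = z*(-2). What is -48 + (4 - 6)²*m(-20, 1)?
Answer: -56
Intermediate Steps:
m(Q, z) = -2*z
-48 + (4 - 6)²*m(-20, 1) = -48 + (4 - 6)²*(-2*1) = -48 + (-2)²*(-2) = -48 + 4*(-2) = -48 - 8 = -56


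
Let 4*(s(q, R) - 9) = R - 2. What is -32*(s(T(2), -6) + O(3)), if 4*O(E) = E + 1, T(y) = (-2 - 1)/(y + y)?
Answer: -256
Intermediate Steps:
T(y) = -3/(2*y) (T(y) = -3*1/(2*y) = -3/(2*y))
s(q, R) = 17/2 + R/4 (s(q, R) = 9 + (R - 2)/4 = 9 + (-2 + R)/4 = 9 + (-½ + R/4) = 17/2 + R/4)
O(E) = ¼ + E/4 (O(E) = (E + 1)/4 = (1 + E)/4 = ¼ + E/4)
-32*(s(T(2), -6) + O(3)) = -32*((17/2 + (¼)*(-6)) + (¼ + (¼)*3)) = -32*((17/2 - 3/2) + (¼ + ¾)) = -32*(7 + 1) = -32*8 = -256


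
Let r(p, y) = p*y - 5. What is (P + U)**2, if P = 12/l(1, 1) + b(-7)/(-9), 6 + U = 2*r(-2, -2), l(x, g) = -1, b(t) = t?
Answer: 29929/81 ≈ 369.49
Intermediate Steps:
r(p, y) = -5 + p*y
U = -8 (U = -6 + 2*(-5 - 2*(-2)) = -6 + 2*(-5 + 4) = -6 + 2*(-1) = -6 - 2 = -8)
P = -101/9 (P = 12/(-1) - 7/(-9) = 12*(-1) - 7*(-1/9) = -12 + 7/9 = -101/9 ≈ -11.222)
(P + U)**2 = (-101/9 - 8)**2 = (-173/9)**2 = 29929/81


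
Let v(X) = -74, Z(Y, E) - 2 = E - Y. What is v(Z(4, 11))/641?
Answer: -74/641 ≈ -0.11544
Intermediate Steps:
Z(Y, E) = 2 + E - Y (Z(Y, E) = 2 + (E - Y) = 2 + E - Y)
v(Z(4, 11))/641 = -74/641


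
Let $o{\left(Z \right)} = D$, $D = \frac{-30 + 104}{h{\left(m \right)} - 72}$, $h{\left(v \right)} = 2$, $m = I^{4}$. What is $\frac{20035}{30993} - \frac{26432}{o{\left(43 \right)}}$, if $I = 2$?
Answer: $\frac{28672985455}{1146741} \approx 25004.0$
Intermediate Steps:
$m = 16$ ($m = 2^{4} = 16$)
$D = - \frac{37}{35}$ ($D = \frac{-30 + 104}{2 - 72} = \frac{74}{-70} = 74 \left(- \frac{1}{70}\right) = - \frac{37}{35} \approx -1.0571$)
$o{\left(Z \right)} = - \frac{37}{35}$
$\frac{20035}{30993} - \frac{26432}{o{\left(43 \right)}} = \frac{20035}{30993} - \frac{26432}{- \frac{37}{35}} = 20035 \cdot \frac{1}{30993} - - \frac{925120}{37} = \frac{20035}{30993} + \frac{925120}{37} = \frac{28672985455}{1146741}$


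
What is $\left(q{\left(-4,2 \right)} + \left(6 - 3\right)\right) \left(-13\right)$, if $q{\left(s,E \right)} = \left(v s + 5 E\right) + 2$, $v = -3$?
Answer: $-351$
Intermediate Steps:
$q{\left(s,E \right)} = 2 - 3 s + 5 E$ ($q{\left(s,E \right)} = \left(- 3 s + 5 E\right) + 2 = 2 - 3 s + 5 E$)
$\left(q{\left(-4,2 \right)} + \left(6 - 3\right)\right) \left(-13\right) = \left(\left(2 - -12 + 5 \cdot 2\right) + \left(6 - 3\right)\right) \left(-13\right) = \left(\left(2 + 12 + 10\right) + 3\right) \left(-13\right) = \left(24 + 3\right) \left(-13\right) = 27 \left(-13\right) = -351$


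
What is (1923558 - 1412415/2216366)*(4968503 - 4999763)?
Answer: -66635490564017190/1108183 ≈ -6.0130e+10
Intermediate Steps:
(1923558 - 1412415/2216366)*(4968503 - 4999763) = (1923558 - 1412415*1/2216366)*(-31260) = (1923558 - 1412415/2216366)*(-31260) = (4263307137813/2216366)*(-31260) = -66635490564017190/1108183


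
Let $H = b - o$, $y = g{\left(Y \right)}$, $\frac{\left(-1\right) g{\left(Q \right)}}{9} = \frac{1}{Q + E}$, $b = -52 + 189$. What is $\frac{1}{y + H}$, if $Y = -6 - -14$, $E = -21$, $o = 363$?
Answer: $- \frac{13}{2929} \approx -0.0044384$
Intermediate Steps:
$Y = 8$ ($Y = -6 + 14 = 8$)
$b = 137$
$g{\left(Q \right)} = - \frac{9}{-21 + Q}$ ($g{\left(Q \right)} = - \frac{9}{Q - 21} = - \frac{9}{-21 + Q}$)
$y = \frac{9}{13}$ ($y = - \frac{9}{-21 + 8} = - \frac{9}{-13} = \left(-9\right) \left(- \frac{1}{13}\right) = \frac{9}{13} \approx 0.69231$)
$H = -226$ ($H = 137 - 363 = -226$)
$\frac{1}{y + H} = \frac{1}{\frac{9}{13} - 226} = \frac{1}{- \frac{2929}{13}} = - \frac{13}{2929}$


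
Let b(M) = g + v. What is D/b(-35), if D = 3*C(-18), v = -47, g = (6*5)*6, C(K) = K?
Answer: -54/133 ≈ -0.40601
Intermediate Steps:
g = 180 (g = 30*6 = 180)
b(M) = 133 (b(M) = 180 - 47 = 133)
D = -54 (D = 3*(-18) = -54)
D/b(-35) = -54/133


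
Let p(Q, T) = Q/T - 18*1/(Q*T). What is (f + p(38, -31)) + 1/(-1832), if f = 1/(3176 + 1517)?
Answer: -10410453/8597576 ≈ -1.2109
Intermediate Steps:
p(Q, T) = Q/T - 18/(Q*T)
f = 1/4693 ≈ 0.00021308
(f + p(38, -31)) + 1/(-1832) = (1/4693 + (-18 + 38²)/(38*(-31))) + 1/(-1832) = (1/4693 + (1/38)*(-1/31)*(-18 + 1444)) - 1/1832 = (1/4693 + (1/38)*(-1/31)*1426) - 1/1832 = (1/4693 - 23/19) - 1/1832 = -5680/4693 - 1/1832 = -10410453/8597576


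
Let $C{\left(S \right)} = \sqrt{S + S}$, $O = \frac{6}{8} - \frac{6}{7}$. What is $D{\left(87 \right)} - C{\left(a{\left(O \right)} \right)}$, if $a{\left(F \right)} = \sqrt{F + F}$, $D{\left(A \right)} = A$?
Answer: $87 - \frac{\sqrt[4]{6} \cdot 7^{\frac{3}{4}} \sqrt{i}}{7} \approx 86.32 - 0.68038 i$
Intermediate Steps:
$O = - \frac{3}{28}$ ($O = 6 \cdot \frac{1}{8} - \frac{6}{7} = \frac{3}{4} - \frac{6}{7} = - \frac{3}{28} \approx -0.10714$)
$a{\left(F \right)} = \sqrt{2} \sqrt{F}$ ($a{\left(F \right)} = \sqrt{2 F} = \sqrt{2} \sqrt{F}$)
$C{\left(S \right)} = \sqrt{2} \sqrt{S}$ ($C{\left(S \right)} = \sqrt{2 S} = \sqrt{2} \sqrt{S}$)
$D{\left(87 \right)} - C{\left(a{\left(O \right)} \right)} = 87 - \sqrt{2} \sqrt{\sqrt{2} \sqrt{- \frac{3}{28}}} = 87 - \sqrt{2} \sqrt{\sqrt{2} \frac{i \sqrt{21}}{14}} = 87 - \sqrt{2} \sqrt{\frac{i \sqrt{42}}{14}} = 87 - \sqrt{2} \frac{\sqrt[4]{3} \cdot 14^{\frac{3}{4}} \sqrt{i}}{14} = 87 - \frac{\sqrt[4]{6} \cdot 7^{\frac{3}{4}} \sqrt{i}}{7}$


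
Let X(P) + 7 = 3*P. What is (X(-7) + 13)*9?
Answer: -135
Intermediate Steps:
X(P) = -7 + 3*P
(X(-7) + 13)*9 = ((-7 + 3*(-7)) + 13)*9 = ((-7 - 21) + 13)*9 = (-28 + 13)*9 = -15*9 = -135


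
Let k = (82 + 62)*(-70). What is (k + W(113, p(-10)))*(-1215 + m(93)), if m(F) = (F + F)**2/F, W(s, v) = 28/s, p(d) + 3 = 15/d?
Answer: 960187116/113 ≈ 8.4972e+6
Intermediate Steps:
p(d) = -3 + 15/d
k = -10080 (k = 144*(-70) = -10080)
m(F) = 4*F (m(F) = (2*F)**2/F = (4*F**2)/F = 4*F)
(k + W(113, p(-10)))*(-1215 + m(93)) = (-10080 + 28/113)*(-1215 + 4*93) = (-10080 + 28*(1/113))*(-1215 + 372) = (-10080 + 28/113)*(-843) = -1139012/113*(-843) = 960187116/113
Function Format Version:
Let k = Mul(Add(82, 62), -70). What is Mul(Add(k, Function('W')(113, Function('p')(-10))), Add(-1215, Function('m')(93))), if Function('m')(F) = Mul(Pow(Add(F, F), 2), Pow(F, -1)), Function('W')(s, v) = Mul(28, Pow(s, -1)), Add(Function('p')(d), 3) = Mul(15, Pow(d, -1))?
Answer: Rational(960187116, 113) ≈ 8.4972e+6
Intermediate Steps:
Function('p')(d) = Add(-3, Mul(15, Pow(d, -1)))
k = -10080 (k = Mul(144, -70) = -10080)
Function('m')(F) = Mul(4, F) (Function('m')(F) = Mul(Pow(Mul(2, F), 2), Pow(F, -1)) = Mul(Mul(4, Pow(F, 2)), Pow(F, -1)) = Mul(4, F))
Mul(Add(k, Function('W')(113, Function('p')(-10))), Add(-1215, Function('m')(93))) = Mul(Add(-10080, Mul(28, Pow(113, -1))), Add(-1215, Mul(4, 93))) = Mul(Add(-10080, Mul(28, Rational(1, 113))), Add(-1215, 372)) = Mul(Add(-10080, Rational(28, 113)), -843) = Mul(Rational(-1139012, 113), -843) = Rational(960187116, 113)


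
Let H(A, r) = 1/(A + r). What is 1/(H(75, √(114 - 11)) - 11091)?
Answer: -61244427/679261108033 + √103/679261108033 ≈ -9.0163e-5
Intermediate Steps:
1/(H(75, √(114 - 11)) - 11091) = 1/(1/(75 + √(114 - 11)) - 11091) = 1/(1/(75 + √103) - 11091) = 1/(-11091 + 1/(75 + √103))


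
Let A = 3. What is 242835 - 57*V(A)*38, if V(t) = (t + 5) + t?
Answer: 219009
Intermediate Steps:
V(t) = 5 + 2*t (V(t) = (5 + t) + t = 5 + 2*t)
242835 - 57*V(A)*38 = 242835 - 57*(5 + 2*3)*38 = 242835 - 57*(5 + 6)*38 = 242835 - 57*11*38 = 242835 - 627*38 = 242835 - 1*23826 = 242835 - 23826 = 219009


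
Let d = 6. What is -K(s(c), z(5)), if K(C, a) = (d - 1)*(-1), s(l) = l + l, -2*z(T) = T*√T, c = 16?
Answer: 5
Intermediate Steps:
z(T) = -T^(3/2)/2 (z(T) = -T*√T/2 = -T^(3/2)/2)
s(l) = 2*l
K(C, a) = -5 (K(C, a) = (6 - 1)*(-1) = 5*(-1) = -5)
-K(s(c), z(5)) = -1*(-5) = 5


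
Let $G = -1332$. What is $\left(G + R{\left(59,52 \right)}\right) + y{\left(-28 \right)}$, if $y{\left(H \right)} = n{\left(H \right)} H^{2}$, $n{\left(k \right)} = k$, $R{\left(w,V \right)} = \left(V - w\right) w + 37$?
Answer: $-23660$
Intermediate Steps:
$R{\left(w,V \right)} = 37 + w \left(V - w\right)$ ($R{\left(w,V \right)} = w \left(V - w\right) + 37 = 37 + w \left(V - w\right)$)
$y{\left(H \right)} = H^{3}$ ($y{\left(H \right)} = H H^{2} = H^{3}$)
$\left(G + R{\left(59,52 \right)}\right) + y{\left(-28 \right)} = \left(-1332 + \left(37 - 59^{2} + 52 \cdot 59\right)\right) + \left(-28\right)^{3} = \left(-1332 + \left(37 - 3481 + 3068\right)\right) - 21952 = \left(-1332 - 376\right) - 21952 = -1708 - 21952 = -23660$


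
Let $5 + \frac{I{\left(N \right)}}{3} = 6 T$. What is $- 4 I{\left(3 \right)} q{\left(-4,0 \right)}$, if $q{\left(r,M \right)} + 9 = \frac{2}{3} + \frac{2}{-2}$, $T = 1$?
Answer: $112$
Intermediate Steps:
$q{\left(r,M \right)} = - \frac{28}{3}$ ($q{\left(r,M \right)} = -9 + \left(\frac{2}{3} + \frac{2}{-2}\right) = -9 + \left(2 \cdot \frac{1}{3} + 2 \left(- \frac{1}{2}\right)\right) = -9 + \left(\frac{2}{3} - 1\right) = -9 - \frac{1}{3} = - \frac{28}{3}$)
$I{\left(N \right)} = 3$ ($I{\left(N \right)} = -15 + 3 \cdot 6 \cdot 1 = -15 + 3 \cdot 6 = -15 + 18 = 3$)
$- 4 I{\left(3 \right)} q{\left(-4,0 \right)} = \left(-4\right) 3 \left(- \frac{28}{3}\right) = \left(-12\right) \left(- \frac{28}{3}\right) = 112$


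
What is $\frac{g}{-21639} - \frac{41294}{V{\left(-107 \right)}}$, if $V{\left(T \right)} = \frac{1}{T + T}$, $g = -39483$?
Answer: $\frac{63740688269}{7213} \approx 8.8369 \cdot 10^{6}$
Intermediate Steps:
$V{\left(T \right)} = \frac{1}{2 T}$
$\frac{g}{-21639} - \frac{41294}{V{\left(-107 \right)}} = - \frac{39483}{-21639} - \frac{41294}{\frac{1}{2} \frac{1}{-107}} = \left(-39483\right) \left(- \frac{1}{21639}\right) - \frac{41294}{\frac{1}{2} \left(- \frac{1}{107}\right)} = \frac{13161}{7213} - \frac{41294}{- \frac{1}{214}} = \frac{13161}{7213} - -8836916 = \frac{13161}{7213} + 8836916 = \frac{63740688269}{7213}$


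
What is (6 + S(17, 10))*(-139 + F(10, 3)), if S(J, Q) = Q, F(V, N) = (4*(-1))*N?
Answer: -2416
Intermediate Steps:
F(V, N) = -4*N
(6 + S(17, 10))*(-139 + F(10, 3)) = (6 + 10)*(-139 - 4*3) = 16*(-139 - 12) = 16*(-151) = -2416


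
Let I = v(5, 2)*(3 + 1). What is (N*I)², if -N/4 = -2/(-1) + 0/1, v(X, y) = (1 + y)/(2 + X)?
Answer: 9216/49 ≈ 188.08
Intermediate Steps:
v(X, y) = (1 + y)/(2 + X)
N = -8 (N = -4*(-2/(-1) + 0/1) = -4*(-2*(-1) + 0*1) = -4*(2 + 0) = -4*2 = -8)
I = 12/7 (I = ((1 + 2)/(2 + 5))*(3 + 1) = (3/7)*4 = 12/7 ≈ 1.7143)
(N*I)² = (-8*12/7)² = (-96/7)² = 9216/49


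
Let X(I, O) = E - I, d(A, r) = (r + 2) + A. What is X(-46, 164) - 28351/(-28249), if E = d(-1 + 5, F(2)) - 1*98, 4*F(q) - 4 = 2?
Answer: -2457459/56498 ≈ -43.496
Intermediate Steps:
F(q) = 3/2 (F(q) = 1 + (¼)*2 = 1 + ½ = 3/2)
d(A, r) = 2 + A + r (d(A, r) = (2 + r) + A = 2 + A + r)
E = -181/2 (E = (2 + (-1 + 5) + 3/2) - 1*98 = (2 + 4 + 3/2) - 98 = 15/2 - 98 = -181/2 ≈ -90.500)
X(I, O) = -181/2 - I
X(-46, 164) - 28351/(-28249) = (-181/2 - 1*(-46)) - 28351/(-28249) = (-181/2 + 46) - 28351*(-1)/28249 = -89/2 - 1*(-28351/28249) = -89/2 + 28351/28249 = -2457459/56498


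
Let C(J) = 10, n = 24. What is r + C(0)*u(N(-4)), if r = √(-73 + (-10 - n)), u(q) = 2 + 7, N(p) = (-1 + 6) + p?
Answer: 90 + I*√107 ≈ 90.0 + 10.344*I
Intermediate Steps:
N(p) = 5 + p
u(q) = 9
r = I*√107 (r = √(-73 + (-10 - 1*24)) = √(-73 + (-10 - 24)) = √(-73 - 34) = √(-107) = I*√107 ≈ 10.344*I)
r + C(0)*u(N(-4)) = I*√107 + 10*9 = I*√107 + 90 = 90 + I*√107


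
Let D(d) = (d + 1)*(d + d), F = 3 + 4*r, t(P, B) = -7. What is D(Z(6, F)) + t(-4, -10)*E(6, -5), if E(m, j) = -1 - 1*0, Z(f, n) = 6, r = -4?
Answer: 91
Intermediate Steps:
F = -13 (F = 3 + 4*(-4) = 3 - 16 = -13)
E(m, j) = -1 (E(m, j) = -1 + 0 = -1)
D(d) = 2*d*(1 + d) (D(d) = (1 + d)*(2*d) = 2*d*(1 + d))
D(Z(6, F)) + t(-4, -10)*E(6, -5) = 2*6*(1 + 6) - 7*(-1) = 2*6*7 + 7 = 84 + 7 = 91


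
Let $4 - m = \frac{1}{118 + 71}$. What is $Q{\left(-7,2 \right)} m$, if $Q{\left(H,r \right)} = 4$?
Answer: $\frac{3020}{189} \approx 15.979$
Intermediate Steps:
$m = \frac{755}{189}$ ($m = 4 - \frac{1}{118 + 71} = 4 - \frac{1}{189} = \frac{755}{189} \approx 3.9947$)
$Q{\left(-7,2 \right)} m = 4 \cdot \frac{755}{189} = \frac{3020}{189}$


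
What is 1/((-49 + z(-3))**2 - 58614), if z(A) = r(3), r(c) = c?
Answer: -1/56498 ≈ -1.7700e-5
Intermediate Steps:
z(A) = 3
1/((-49 + z(-3))**2 - 58614) = 1/((-49 + 3)**2 - 58614) = 1/((-46)**2 - 58614) = 1/(2116 - 58614) = 1/(-56498) = -1/56498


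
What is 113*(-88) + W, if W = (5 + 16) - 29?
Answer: -9952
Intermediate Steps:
W = -8 (W = 21 - 29 = -8)
113*(-88) + W = 113*(-88) - 8 = -9944 - 8 = -9952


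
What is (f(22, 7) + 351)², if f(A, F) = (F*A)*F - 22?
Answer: 1979649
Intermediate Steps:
f(A, F) = -22 + A*F² (f(A, F) = (A*F)*F - 22 = A*F² - 22 = -22 + A*F²)
(f(22, 7) + 351)² = ((-22 + 22*7²) + 351)² = ((-22 + 22*49) + 351)² = ((-22 + 1078) + 351)² = (1056 + 351)² = 1407² = 1979649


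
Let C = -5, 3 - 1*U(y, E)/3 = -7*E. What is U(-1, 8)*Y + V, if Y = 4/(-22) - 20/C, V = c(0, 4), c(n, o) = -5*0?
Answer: 7434/11 ≈ 675.82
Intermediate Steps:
c(n, o) = 0
U(y, E) = 9 + 21*E (U(y, E) = 9 - (-21)*E = 9 + 21*E)
V = 0
Y = 42/11 (Y = 4/(-22) - 20/(-5) = 4*(-1/22) - 20*(-⅕) = -2/11 + 4 = 42/11 ≈ 3.8182)
U(-1, 8)*Y + V = (9 + 21*8)*(42/11) + 0 = (9 + 168)*(42/11) + 0 = 177*(42/11) + 0 = 7434/11 + 0 = 7434/11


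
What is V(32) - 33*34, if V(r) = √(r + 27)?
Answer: -1122 + √59 ≈ -1114.3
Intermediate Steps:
V(r) = √(27 + r)
V(32) - 33*34 = √(27 + 32) - 33*34 = √59 - 1122 = -1122 + √59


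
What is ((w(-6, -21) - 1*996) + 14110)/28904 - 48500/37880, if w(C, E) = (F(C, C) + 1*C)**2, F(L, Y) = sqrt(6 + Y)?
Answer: -11296525/13686044 ≈ -0.82541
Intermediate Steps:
w(C, E) = (C + sqrt(6 + C))**2 (w(C, E) = (sqrt(6 + C) + 1*C)**2 = (sqrt(6 + C) + C)**2 = (C + sqrt(6 + C))**2)
((w(-6, -21) - 1*996) + 14110)/28904 - 48500/37880 = (((-6 + sqrt(6 - 6))**2 - 1*996) + 14110)/28904 - 48500/37880 = (((-6 + sqrt(0))**2 - 996) + 14110)*(1/28904) - 48500*1/37880 = (((-6 + 0)**2 - 996) + 14110)*(1/28904) - 2425/1894 = (((-6)**2 - 996) + 14110)*(1/28904) - 2425/1894 = ((36 - 996) + 14110)*(1/28904) - 2425/1894 = (-960 + 14110)*(1/28904) - 2425/1894 = 13150*(1/28904) - 2425/1894 = 6575/14452 - 2425/1894 = -11296525/13686044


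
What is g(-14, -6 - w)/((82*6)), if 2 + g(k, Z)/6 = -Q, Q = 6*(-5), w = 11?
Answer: 14/41 ≈ 0.34146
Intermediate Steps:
Q = -30
g(k, Z) = 168 (g(k, Z) = -12 + 6*(-1*(-30)) = -12 + 6*30 = -12 + 180 = 168)
g(-14, -6 - w)/((82*6)) = 168/((82*6)) = 168/492 = 168*(1/492) = 14/41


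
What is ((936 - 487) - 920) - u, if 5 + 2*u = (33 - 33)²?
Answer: -937/2 ≈ -468.50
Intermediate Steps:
u = -5/2 (u = -5/2 + (33 - 33)²/2 = -5/2 + (½)*0² = -5/2 + (½)*0 = -5/2 + 0 = -5/2 ≈ -2.5000)
((936 - 487) - 920) - u = ((936 - 487) - 920) - 1*(-5/2) = (449 - 920) + 5/2 = -471 + 5/2 = -937/2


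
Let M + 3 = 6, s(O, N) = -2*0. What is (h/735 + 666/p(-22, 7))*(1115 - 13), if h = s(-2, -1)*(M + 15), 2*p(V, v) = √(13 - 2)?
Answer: 1467864*√11/11 ≈ 4.4258e+5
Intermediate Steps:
s(O, N) = 0
M = 3 (M = -3 + 6 = 3)
p(V, v) = √11/2 (p(V, v) = √(13 - 2)/2 = √11/2)
h = 0 (h = 0*(3 + 15) = 0*18 = 0)
(h/735 + 666/p(-22, 7))*(1115 - 13) = (0/735 + 666/((√11/2)))*(1115 - 13) = (0*(1/735) + 666*(2*√11/11))*1102 = (0 + 1332*√11/11)*1102 = (1332*√11/11)*1102 = 1467864*√11/11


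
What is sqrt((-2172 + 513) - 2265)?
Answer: 6*I*sqrt(109) ≈ 62.642*I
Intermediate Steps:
sqrt((-2172 + 513) - 2265) = sqrt(-1659 - 2265) = sqrt(-3924) = 6*I*sqrt(109)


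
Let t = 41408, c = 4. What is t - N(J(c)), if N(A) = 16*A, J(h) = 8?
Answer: 41280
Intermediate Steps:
t - N(J(c)) = 41408 - 16*8 = 41408 - 1*128 = 41408 - 128 = 41280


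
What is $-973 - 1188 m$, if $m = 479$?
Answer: $-570025$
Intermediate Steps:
$-973 - 1188 m = -973 - 569052 = -570025$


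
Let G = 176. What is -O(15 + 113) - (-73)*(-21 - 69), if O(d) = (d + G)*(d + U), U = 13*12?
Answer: -92906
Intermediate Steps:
U = 156
O(d) = (156 + d)*(176 + d) (O(d) = (d + 176)*(d + 156) = (176 + d)*(156 + d) = (156 + d)*(176 + d))
-O(15 + 113) - (-73)*(-21 - 69) = -(27456 + (15 + 113)**2 + 332*(15 + 113)) - (-73)*(-21 - 69) = -(27456 + 128**2 + 332*128) - (-73)*(-90) = -(27456 + 16384 + 42496) - 1*6570 = -1*86336 - 6570 = -86336 - 6570 = -92906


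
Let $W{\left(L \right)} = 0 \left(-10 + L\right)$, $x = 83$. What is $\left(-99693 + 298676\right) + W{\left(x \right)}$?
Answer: $198983$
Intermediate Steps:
$W{\left(L \right)} = 0$
$\left(-99693 + 298676\right) + W{\left(x \right)} = \left(-99693 + 298676\right) + 0 = 198983 + 0 = 198983$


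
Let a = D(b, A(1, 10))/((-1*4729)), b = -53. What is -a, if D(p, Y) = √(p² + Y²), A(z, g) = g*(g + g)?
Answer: √42809/4729 ≈ 0.043752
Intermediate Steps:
A(z, g) = 2*g² (A(z, g) = g*(2*g) = 2*g²)
D(p, Y) = √(Y² + p²)
a = -√42809/4729 (a = √((2*10²)² + (-53)²)/((-1*4729)) = √((2*100)² + 2809)/(-4729) = √(200² + 2809)*(-1/4729) = √(40000 + 2809)*(-1/4729) = √42809*(-1/4729) = -√42809/4729 ≈ -0.043752)
-a = -(-1)*√42809/4729 = √42809/4729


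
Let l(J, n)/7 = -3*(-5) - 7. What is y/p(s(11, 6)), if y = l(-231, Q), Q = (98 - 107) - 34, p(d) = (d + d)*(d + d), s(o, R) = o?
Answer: 14/121 ≈ 0.11570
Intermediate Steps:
p(d) = 4*d**2 (p(d) = (2*d)*(2*d) = 4*d**2)
Q = -43 (Q = -9 - 34 = -43)
l(J, n) = 56 (l(J, n) = 7*(-3*(-5) - 7) = 7*(15 - 7) = 7*8 = 56)
y = 56
y/p(s(11, 6)) = 56/((4*11**2)) = 56/((4*121)) = 56/484 = 56*(1/484) = 14/121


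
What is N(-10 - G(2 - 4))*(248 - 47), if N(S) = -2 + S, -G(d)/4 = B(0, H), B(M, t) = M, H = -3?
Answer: -2412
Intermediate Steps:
G(d) = 0 (G(d) = -4*0 = 0)
N(-10 - G(2 - 4))*(248 - 47) = (-2 + (-10 - 1*0))*(248 - 47) = (-2 + (-10 + 0))*201 = (-2 - 10)*201 = -12*201 = -2412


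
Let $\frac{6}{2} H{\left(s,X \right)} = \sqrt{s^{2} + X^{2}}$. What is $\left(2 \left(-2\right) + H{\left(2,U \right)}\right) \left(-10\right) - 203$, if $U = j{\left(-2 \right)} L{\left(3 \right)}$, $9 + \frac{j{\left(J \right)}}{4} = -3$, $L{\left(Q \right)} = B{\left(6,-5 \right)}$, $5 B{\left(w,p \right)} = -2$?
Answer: $-163 - \frac{4 \sqrt{2329}}{3} \approx -227.35$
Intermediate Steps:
$B{\left(w,p \right)} = - \frac{2}{5}$ ($B{\left(w,p \right)} = \frac{1}{5} \left(-2\right) = - \frac{2}{5}$)
$L{\left(Q \right)} = - \frac{2}{5}$
$j{\left(J \right)} = -48$ ($j{\left(J \right)} = -36 + 4 \left(-3\right) = -36 - 12 = -48$)
$U = \frac{96}{5}$ ($U = \left(-48\right) \left(- \frac{2}{5}\right) = \frac{96}{5} \approx 19.2$)
$H{\left(s,X \right)} = \frac{\sqrt{X^{2} + s^{2}}}{3}$ ($H{\left(s,X \right)} = \frac{\sqrt{s^{2} + X^{2}}}{3} = \frac{\sqrt{X^{2} + s^{2}}}{3}$)
$\left(2 \left(-2\right) + H{\left(2,U \right)}\right) \left(-10\right) - 203 = \left(2 \left(-2\right) + \frac{\sqrt{\left(\frac{96}{5}\right)^{2} + 2^{2}}}{3}\right) \left(-10\right) - 203 = \left(-4 + \frac{\sqrt{\frac{9216}{25} + 4}}{3}\right) \left(-10\right) - 203 = \left(-4 + \frac{\sqrt{\frac{9316}{25}}}{3}\right) \left(-10\right) - 203 = \left(-4 + \frac{\frac{2}{5} \sqrt{2329}}{3}\right) \left(-10\right) - 203 = \left(-4 + \frac{2 \sqrt{2329}}{15}\right) \left(-10\right) - 203 = \left(40 - \frac{4 \sqrt{2329}}{3}\right) - 203 = -163 - \frac{4 \sqrt{2329}}{3}$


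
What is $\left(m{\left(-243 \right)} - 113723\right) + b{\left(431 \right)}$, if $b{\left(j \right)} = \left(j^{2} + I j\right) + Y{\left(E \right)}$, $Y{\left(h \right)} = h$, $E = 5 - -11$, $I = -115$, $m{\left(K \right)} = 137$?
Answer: $22626$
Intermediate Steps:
$E = 16$ ($E = 5 + 11 = 16$)
$b{\left(j \right)} = 16 + j^{2} - 115 j$ ($b{\left(j \right)} = \left(j^{2} - 115 j\right) + 16 = 16 + j^{2} - 115 j$)
$\left(m{\left(-243 \right)} - 113723\right) + b{\left(431 \right)} = \left(137 - 113723\right) + \left(16 + 431^{2} - 49565\right) = -113586 + \left(16 + 185761 - 49565\right) = -113586 + 136212 = 22626$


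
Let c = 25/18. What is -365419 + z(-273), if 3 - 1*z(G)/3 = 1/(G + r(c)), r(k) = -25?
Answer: -108892177/298 ≈ -3.6541e+5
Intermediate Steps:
c = 25/18 (c = 25*(1/18) = 25/18 ≈ 1.3889)
z(G) = 9 - 3/(-25 + G) (z(G) = 9 - 3/(G - 25) = 9 - 3/(-25 + G))
-365419 + z(-273) = -365419 + 3*(-76 + 3*(-273))/(-25 - 273) = -365419 + 3*(-76 - 819)/(-298) = -365419 + 3*(-1/298)*(-895) = -365419 + 2685/298 = -108892177/298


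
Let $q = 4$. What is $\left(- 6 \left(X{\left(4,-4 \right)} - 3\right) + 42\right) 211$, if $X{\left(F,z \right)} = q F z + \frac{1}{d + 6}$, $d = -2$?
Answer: $\frac{186735}{2} \approx 93368.0$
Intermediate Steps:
$X{\left(F,z \right)} = \frac{1}{4} + 4 F z$ ($X{\left(F,z \right)} = 4 F z + \frac{1}{-2 + 6} = 4 F z + \frac{1}{4} = \frac{1}{4} + 4 F z$)
$\left(- 6 \left(X{\left(4,-4 \right)} - 3\right) + 42\right) 211 = \left(- 6 \left(\left(\frac{1}{4} + 4 \cdot 4 \left(-4\right)\right) - 3\right) + 42\right) 211 = \left(- 6 \left(\left(\frac{1}{4} - 64\right) - 3\right) + 42\right) 211 = \left(- 6 \left(- \frac{255}{4} - 3\right) + 42\right) 211 = \left(\left(-6\right) \left(- \frac{267}{4}\right) + 42\right) 211 = \left(\frac{801}{2} + 42\right) 211 = \frac{885}{2} \cdot 211 = \frac{186735}{2}$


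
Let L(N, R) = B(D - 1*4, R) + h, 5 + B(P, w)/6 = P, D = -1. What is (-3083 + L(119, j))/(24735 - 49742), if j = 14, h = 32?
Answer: 183/1471 ≈ 0.12441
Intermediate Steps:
B(P, w) = -30 + 6*P
L(N, R) = -28 (L(N, R) = (-30 + 6*(-1 - 1*4)) + 32 = (-30 + 6*(-1 - 4)) + 32 = (-30 + 6*(-5)) + 32 = (-30 - 30) + 32 = -60 + 32 = -28)
(-3083 + L(119, j))/(24735 - 49742) = (-3083 - 28)/(24735 - 49742) = -3111/(-25007) = -3111*(-1/25007) = 183/1471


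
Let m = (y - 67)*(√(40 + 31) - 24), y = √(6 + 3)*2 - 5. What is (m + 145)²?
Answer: 3298717 - 228228*√71 ≈ 1.3756e+6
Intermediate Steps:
y = 1 (y = √9*2 - 5 = 3*2 - 5 = 6 - 5 = 1)
m = 1584 - 66*√71 (m = (1 - 67)*(√(40 + 31) - 24) = -66*(√71 - 24) = -66*(-24 + √71) = 1584 - 66*√71 ≈ 1027.9)
(m + 145)² = ((1584 - 66*√71) + 145)² = (1729 - 66*√71)²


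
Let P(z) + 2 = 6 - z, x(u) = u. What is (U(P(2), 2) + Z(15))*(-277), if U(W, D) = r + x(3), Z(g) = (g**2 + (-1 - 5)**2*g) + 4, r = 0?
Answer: -213844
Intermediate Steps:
P(z) = 4 - z (P(z) = -2 + (6 - z) = 4 - z)
Z(g) = 4 + g**2 + 36*g (Z(g) = (g**2 + (-6)**2*g) + 4 = (g**2 + 36*g) + 4 = 4 + g**2 + 36*g)
U(W, D) = 3 (U(W, D) = 0 + 3 = 3)
(U(P(2), 2) + Z(15))*(-277) = (3 + (4 + 15**2 + 36*15))*(-277) = (3 + (4 + 225 + 540))*(-277) = (3 + 769)*(-277) = 772*(-277) = -213844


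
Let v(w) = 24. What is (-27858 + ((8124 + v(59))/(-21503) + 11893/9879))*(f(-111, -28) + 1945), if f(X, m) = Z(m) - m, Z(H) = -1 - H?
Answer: -11835295598918000/212428137 ≈ -5.5714e+7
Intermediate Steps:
f(X, m) = -1 - 2*m (f(X, m) = (-1 - m) - m = -1 - 2*m)
(-27858 + ((8124 + v(59))/(-21503) + 11893/9879))*(f(-111, -28) + 1945) = (-27858 + ((8124 + 24)/(-21503) + 11893/9879))*((-1 - 2*(-28)) + 1945) = (-27858 + (8148*(-1/21503) + 11893*(1/9879)))*((-1 + 56) + 1945) = (-27858 + (-8148/21503 + 11893/9879))*(55 + 1945) = (-27858 + 175241087/212428137)*2000 = -5917647799459/212428137*2000 = -11835295598918000/212428137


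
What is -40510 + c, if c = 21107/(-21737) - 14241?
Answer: -1190143594/21737 ≈ -54752.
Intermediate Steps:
c = -309577724/21737 (c = 21107*(-1/21737) - 14241 = -21107/21737 - 14241 = -309577724/21737 ≈ -14242.)
-40510 + c = -40510 - 309577724/21737 = -1190143594/21737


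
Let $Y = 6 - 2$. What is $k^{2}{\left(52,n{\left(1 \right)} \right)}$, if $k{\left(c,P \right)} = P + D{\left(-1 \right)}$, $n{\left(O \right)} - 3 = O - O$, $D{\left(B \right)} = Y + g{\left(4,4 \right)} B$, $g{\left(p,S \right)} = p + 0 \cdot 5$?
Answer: $9$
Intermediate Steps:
$Y = 4$ ($Y = 6 - 2 = 4$)
$g{\left(p,S \right)} = p$ ($g{\left(p,S \right)} = p + 0 = p$)
$D{\left(B \right)} = 4 + 4 B$
$n{\left(O \right)} = 3$ ($n{\left(O \right)} = 3 + \left(O - O\right) = 3 + 0 = 3$)
$k{\left(c,P \right)} = P$ ($k{\left(c,P \right)} = P + \left(4 + 4 \left(-1\right)\right) = P + \left(4 - 4\right) = P + 0 = P$)
$k^{2}{\left(52,n{\left(1 \right)} \right)} = 3^{2} = 9$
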